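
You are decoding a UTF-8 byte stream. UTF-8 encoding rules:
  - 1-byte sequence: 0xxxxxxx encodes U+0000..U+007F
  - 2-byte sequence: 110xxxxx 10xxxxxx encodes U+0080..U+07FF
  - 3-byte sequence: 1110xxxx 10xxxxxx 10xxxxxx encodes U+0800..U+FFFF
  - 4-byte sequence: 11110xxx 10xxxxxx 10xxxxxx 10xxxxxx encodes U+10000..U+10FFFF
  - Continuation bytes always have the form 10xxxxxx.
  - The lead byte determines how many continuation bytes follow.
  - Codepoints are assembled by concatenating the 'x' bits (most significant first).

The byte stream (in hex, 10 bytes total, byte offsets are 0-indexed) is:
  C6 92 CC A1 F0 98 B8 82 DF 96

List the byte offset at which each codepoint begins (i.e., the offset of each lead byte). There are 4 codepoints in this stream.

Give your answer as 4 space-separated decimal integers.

Byte[0]=C6: 2-byte lead, need 1 cont bytes. acc=0x6
Byte[1]=92: continuation. acc=(acc<<6)|0x12=0x192
Completed: cp=U+0192 (starts at byte 0)
Byte[2]=CC: 2-byte lead, need 1 cont bytes. acc=0xC
Byte[3]=A1: continuation. acc=(acc<<6)|0x21=0x321
Completed: cp=U+0321 (starts at byte 2)
Byte[4]=F0: 4-byte lead, need 3 cont bytes. acc=0x0
Byte[5]=98: continuation. acc=(acc<<6)|0x18=0x18
Byte[6]=B8: continuation. acc=(acc<<6)|0x38=0x638
Byte[7]=82: continuation. acc=(acc<<6)|0x02=0x18E02
Completed: cp=U+18E02 (starts at byte 4)
Byte[8]=DF: 2-byte lead, need 1 cont bytes. acc=0x1F
Byte[9]=96: continuation. acc=(acc<<6)|0x16=0x7D6
Completed: cp=U+07D6 (starts at byte 8)

Answer: 0 2 4 8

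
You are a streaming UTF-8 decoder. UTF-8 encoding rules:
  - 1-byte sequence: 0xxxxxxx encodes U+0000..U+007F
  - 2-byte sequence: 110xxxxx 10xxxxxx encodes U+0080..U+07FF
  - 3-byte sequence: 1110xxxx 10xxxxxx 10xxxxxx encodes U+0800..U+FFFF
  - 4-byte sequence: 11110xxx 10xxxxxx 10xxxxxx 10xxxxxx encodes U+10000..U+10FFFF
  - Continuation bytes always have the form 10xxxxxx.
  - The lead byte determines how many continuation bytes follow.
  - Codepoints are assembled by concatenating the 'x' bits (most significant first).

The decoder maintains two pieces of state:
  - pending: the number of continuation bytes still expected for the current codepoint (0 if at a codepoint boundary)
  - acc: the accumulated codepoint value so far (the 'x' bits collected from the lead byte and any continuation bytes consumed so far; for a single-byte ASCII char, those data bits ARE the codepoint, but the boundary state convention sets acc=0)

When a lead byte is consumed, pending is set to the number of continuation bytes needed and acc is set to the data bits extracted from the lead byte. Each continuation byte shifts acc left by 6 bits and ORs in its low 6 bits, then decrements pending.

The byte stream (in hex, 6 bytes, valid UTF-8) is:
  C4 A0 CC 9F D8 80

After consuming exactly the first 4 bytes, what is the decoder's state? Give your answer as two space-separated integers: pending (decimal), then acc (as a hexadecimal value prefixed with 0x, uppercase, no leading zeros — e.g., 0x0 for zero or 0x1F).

Byte[0]=C4: 2-byte lead. pending=1, acc=0x4
Byte[1]=A0: continuation. acc=(acc<<6)|0x20=0x120, pending=0
Byte[2]=CC: 2-byte lead. pending=1, acc=0xC
Byte[3]=9F: continuation. acc=(acc<<6)|0x1F=0x31F, pending=0

Answer: 0 0x31F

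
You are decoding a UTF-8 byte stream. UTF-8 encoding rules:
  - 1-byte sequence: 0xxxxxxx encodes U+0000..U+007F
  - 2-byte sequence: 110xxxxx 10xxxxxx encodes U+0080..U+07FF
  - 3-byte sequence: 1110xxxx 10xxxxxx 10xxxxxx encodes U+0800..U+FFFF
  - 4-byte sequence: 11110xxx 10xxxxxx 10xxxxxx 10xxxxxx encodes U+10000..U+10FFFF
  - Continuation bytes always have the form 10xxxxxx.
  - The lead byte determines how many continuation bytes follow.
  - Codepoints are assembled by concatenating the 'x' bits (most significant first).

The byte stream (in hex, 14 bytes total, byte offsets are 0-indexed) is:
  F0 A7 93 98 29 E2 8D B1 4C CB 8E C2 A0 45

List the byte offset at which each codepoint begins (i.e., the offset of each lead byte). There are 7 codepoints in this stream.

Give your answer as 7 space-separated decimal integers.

Answer: 0 4 5 8 9 11 13

Derivation:
Byte[0]=F0: 4-byte lead, need 3 cont bytes. acc=0x0
Byte[1]=A7: continuation. acc=(acc<<6)|0x27=0x27
Byte[2]=93: continuation. acc=(acc<<6)|0x13=0x9D3
Byte[3]=98: continuation. acc=(acc<<6)|0x18=0x274D8
Completed: cp=U+274D8 (starts at byte 0)
Byte[4]=29: 1-byte ASCII. cp=U+0029
Byte[5]=E2: 3-byte lead, need 2 cont bytes. acc=0x2
Byte[6]=8D: continuation. acc=(acc<<6)|0x0D=0x8D
Byte[7]=B1: continuation. acc=(acc<<6)|0x31=0x2371
Completed: cp=U+2371 (starts at byte 5)
Byte[8]=4C: 1-byte ASCII. cp=U+004C
Byte[9]=CB: 2-byte lead, need 1 cont bytes. acc=0xB
Byte[10]=8E: continuation. acc=(acc<<6)|0x0E=0x2CE
Completed: cp=U+02CE (starts at byte 9)
Byte[11]=C2: 2-byte lead, need 1 cont bytes. acc=0x2
Byte[12]=A0: continuation. acc=(acc<<6)|0x20=0xA0
Completed: cp=U+00A0 (starts at byte 11)
Byte[13]=45: 1-byte ASCII. cp=U+0045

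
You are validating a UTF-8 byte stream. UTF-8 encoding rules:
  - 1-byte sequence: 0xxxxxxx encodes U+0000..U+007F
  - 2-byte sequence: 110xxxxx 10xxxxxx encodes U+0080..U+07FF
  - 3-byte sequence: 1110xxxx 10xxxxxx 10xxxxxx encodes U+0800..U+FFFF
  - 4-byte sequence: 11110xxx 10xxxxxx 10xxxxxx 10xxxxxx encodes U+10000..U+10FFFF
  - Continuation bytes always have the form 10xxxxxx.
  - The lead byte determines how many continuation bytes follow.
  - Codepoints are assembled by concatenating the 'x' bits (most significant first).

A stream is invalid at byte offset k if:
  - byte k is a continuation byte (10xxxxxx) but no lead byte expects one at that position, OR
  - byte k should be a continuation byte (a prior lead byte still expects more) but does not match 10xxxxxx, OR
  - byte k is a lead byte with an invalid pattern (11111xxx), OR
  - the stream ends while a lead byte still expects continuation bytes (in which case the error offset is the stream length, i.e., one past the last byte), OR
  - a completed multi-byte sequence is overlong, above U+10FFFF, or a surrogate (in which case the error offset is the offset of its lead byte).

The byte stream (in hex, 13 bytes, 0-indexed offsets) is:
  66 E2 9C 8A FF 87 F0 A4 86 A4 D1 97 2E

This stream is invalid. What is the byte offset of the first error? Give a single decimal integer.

Byte[0]=66: 1-byte ASCII. cp=U+0066
Byte[1]=E2: 3-byte lead, need 2 cont bytes. acc=0x2
Byte[2]=9C: continuation. acc=(acc<<6)|0x1C=0x9C
Byte[3]=8A: continuation. acc=(acc<<6)|0x0A=0x270A
Completed: cp=U+270A (starts at byte 1)
Byte[4]=FF: INVALID lead byte (not 0xxx/110x/1110/11110)

Answer: 4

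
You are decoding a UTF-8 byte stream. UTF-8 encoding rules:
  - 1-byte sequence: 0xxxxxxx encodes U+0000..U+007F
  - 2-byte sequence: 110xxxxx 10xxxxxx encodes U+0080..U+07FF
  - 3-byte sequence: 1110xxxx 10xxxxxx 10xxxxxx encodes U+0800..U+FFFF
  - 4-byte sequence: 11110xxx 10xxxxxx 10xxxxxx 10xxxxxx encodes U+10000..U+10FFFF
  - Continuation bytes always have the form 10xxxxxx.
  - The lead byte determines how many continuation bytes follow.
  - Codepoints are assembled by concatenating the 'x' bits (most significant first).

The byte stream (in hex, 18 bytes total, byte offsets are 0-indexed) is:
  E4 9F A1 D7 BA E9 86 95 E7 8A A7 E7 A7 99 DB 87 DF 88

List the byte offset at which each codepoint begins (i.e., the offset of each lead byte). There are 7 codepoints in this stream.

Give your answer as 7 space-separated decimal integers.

Byte[0]=E4: 3-byte lead, need 2 cont bytes. acc=0x4
Byte[1]=9F: continuation. acc=(acc<<6)|0x1F=0x11F
Byte[2]=A1: continuation. acc=(acc<<6)|0x21=0x47E1
Completed: cp=U+47E1 (starts at byte 0)
Byte[3]=D7: 2-byte lead, need 1 cont bytes. acc=0x17
Byte[4]=BA: continuation. acc=(acc<<6)|0x3A=0x5FA
Completed: cp=U+05FA (starts at byte 3)
Byte[5]=E9: 3-byte lead, need 2 cont bytes. acc=0x9
Byte[6]=86: continuation. acc=(acc<<6)|0x06=0x246
Byte[7]=95: continuation. acc=(acc<<6)|0x15=0x9195
Completed: cp=U+9195 (starts at byte 5)
Byte[8]=E7: 3-byte lead, need 2 cont bytes. acc=0x7
Byte[9]=8A: continuation. acc=(acc<<6)|0x0A=0x1CA
Byte[10]=A7: continuation. acc=(acc<<6)|0x27=0x72A7
Completed: cp=U+72A7 (starts at byte 8)
Byte[11]=E7: 3-byte lead, need 2 cont bytes. acc=0x7
Byte[12]=A7: continuation. acc=(acc<<6)|0x27=0x1E7
Byte[13]=99: continuation. acc=(acc<<6)|0x19=0x79D9
Completed: cp=U+79D9 (starts at byte 11)
Byte[14]=DB: 2-byte lead, need 1 cont bytes. acc=0x1B
Byte[15]=87: continuation. acc=(acc<<6)|0x07=0x6C7
Completed: cp=U+06C7 (starts at byte 14)
Byte[16]=DF: 2-byte lead, need 1 cont bytes. acc=0x1F
Byte[17]=88: continuation. acc=(acc<<6)|0x08=0x7C8
Completed: cp=U+07C8 (starts at byte 16)

Answer: 0 3 5 8 11 14 16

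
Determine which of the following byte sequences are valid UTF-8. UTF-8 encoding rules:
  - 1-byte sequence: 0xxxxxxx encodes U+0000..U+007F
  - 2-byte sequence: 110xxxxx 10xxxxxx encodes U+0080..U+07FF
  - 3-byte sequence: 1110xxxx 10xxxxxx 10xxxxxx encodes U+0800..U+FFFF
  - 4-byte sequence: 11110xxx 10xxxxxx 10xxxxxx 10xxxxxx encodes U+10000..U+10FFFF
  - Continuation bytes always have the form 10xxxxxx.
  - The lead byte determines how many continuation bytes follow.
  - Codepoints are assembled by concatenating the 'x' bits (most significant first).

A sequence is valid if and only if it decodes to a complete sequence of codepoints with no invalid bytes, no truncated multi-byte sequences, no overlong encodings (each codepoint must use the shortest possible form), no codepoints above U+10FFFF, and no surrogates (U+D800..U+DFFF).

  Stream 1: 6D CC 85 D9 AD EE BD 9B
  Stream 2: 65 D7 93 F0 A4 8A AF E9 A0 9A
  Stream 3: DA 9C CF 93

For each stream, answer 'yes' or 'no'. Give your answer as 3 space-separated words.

Answer: yes yes yes

Derivation:
Stream 1: decodes cleanly. VALID
Stream 2: decodes cleanly. VALID
Stream 3: decodes cleanly. VALID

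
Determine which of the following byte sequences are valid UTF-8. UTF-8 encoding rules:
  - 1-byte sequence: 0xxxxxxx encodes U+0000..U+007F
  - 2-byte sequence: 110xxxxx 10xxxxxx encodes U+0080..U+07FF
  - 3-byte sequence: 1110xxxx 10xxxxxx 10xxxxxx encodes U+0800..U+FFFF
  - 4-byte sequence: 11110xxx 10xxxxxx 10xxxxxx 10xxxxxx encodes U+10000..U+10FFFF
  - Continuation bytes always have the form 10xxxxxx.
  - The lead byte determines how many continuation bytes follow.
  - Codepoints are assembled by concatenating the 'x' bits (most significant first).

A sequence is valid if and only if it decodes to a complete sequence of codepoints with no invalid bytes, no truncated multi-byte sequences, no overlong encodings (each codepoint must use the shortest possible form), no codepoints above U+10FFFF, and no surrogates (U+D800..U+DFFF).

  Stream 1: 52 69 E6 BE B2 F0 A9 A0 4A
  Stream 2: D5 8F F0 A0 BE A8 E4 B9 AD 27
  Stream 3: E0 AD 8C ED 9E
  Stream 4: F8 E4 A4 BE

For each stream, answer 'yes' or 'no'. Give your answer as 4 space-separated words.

Answer: no yes no no

Derivation:
Stream 1: error at byte offset 8. INVALID
Stream 2: decodes cleanly. VALID
Stream 3: error at byte offset 5. INVALID
Stream 4: error at byte offset 0. INVALID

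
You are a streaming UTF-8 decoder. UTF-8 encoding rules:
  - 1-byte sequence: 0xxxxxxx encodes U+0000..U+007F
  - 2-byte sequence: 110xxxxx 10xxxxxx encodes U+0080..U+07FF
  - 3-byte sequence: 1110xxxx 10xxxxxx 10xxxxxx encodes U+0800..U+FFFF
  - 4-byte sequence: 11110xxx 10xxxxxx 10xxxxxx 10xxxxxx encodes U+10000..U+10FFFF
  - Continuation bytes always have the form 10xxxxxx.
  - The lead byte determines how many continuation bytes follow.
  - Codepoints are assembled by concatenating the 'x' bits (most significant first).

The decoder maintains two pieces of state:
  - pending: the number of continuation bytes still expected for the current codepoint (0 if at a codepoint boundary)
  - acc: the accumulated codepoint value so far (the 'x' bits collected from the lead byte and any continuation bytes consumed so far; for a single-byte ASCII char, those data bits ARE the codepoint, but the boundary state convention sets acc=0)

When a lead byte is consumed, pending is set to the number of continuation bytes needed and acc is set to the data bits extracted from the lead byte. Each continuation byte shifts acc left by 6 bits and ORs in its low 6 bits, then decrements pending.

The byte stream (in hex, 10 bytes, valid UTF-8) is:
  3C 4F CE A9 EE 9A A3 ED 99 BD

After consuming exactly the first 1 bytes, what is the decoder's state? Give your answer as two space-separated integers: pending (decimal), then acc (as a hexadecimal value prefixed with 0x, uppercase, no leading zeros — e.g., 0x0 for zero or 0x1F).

Byte[0]=3C: 1-byte. pending=0, acc=0x0

Answer: 0 0x0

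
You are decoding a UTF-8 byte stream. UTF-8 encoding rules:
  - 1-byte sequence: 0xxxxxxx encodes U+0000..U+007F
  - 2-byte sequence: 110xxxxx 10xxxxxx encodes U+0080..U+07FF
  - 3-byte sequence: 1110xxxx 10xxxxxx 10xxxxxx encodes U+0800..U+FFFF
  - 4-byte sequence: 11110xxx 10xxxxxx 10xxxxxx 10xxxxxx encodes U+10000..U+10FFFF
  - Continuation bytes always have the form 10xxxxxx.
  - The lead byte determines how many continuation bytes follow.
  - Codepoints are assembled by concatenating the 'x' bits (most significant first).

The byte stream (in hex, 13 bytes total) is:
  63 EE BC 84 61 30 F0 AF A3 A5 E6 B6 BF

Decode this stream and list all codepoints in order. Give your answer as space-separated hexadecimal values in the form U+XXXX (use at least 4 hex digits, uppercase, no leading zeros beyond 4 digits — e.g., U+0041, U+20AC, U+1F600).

Answer: U+0063 U+EF04 U+0061 U+0030 U+2F8E5 U+6DBF

Derivation:
Byte[0]=63: 1-byte ASCII. cp=U+0063
Byte[1]=EE: 3-byte lead, need 2 cont bytes. acc=0xE
Byte[2]=BC: continuation. acc=(acc<<6)|0x3C=0x3BC
Byte[3]=84: continuation. acc=(acc<<6)|0x04=0xEF04
Completed: cp=U+EF04 (starts at byte 1)
Byte[4]=61: 1-byte ASCII. cp=U+0061
Byte[5]=30: 1-byte ASCII. cp=U+0030
Byte[6]=F0: 4-byte lead, need 3 cont bytes. acc=0x0
Byte[7]=AF: continuation. acc=(acc<<6)|0x2F=0x2F
Byte[8]=A3: continuation. acc=(acc<<6)|0x23=0xBE3
Byte[9]=A5: continuation. acc=(acc<<6)|0x25=0x2F8E5
Completed: cp=U+2F8E5 (starts at byte 6)
Byte[10]=E6: 3-byte lead, need 2 cont bytes. acc=0x6
Byte[11]=B6: continuation. acc=(acc<<6)|0x36=0x1B6
Byte[12]=BF: continuation. acc=(acc<<6)|0x3F=0x6DBF
Completed: cp=U+6DBF (starts at byte 10)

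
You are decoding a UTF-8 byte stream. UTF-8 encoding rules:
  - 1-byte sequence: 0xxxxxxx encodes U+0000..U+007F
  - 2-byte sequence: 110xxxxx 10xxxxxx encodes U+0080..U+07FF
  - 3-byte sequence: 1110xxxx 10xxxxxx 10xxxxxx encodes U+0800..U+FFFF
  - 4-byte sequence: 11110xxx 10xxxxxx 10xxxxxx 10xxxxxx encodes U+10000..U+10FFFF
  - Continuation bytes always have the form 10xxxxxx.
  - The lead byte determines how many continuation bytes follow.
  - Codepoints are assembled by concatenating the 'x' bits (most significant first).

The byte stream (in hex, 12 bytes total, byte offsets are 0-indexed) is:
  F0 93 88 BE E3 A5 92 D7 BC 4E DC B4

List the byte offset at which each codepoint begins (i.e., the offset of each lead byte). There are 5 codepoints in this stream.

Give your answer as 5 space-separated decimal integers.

Byte[0]=F0: 4-byte lead, need 3 cont bytes. acc=0x0
Byte[1]=93: continuation. acc=(acc<<6)|0x13=0x13
Byte[2]=88: continuation. acc=(acc<<6)|0x08=0x4C8
Byte[3]=BE: continuation. acc=(acc<<6)|0x3E=0x1323E
Completed: cp=U+1323E (starts at byte 0)
Byte[4]=E3: 3-byte lead, need 2 cont bytes. acc=0x3
Byte[5]=A5: continuation. acc=(acc<<6)|0x25=0xE5
Byte[6]=92: continuation. acc=(acc<<6)|0x12=0x3952
Completed: cp=U+3952 (starts at byte 4)
Byte[7]=D7: 2-byte lead, need 1 cont bytes. acc=0x17
Byte[8]=BC: continuation. acc=(acc<<6)|0x3C=0x5FC
Completed: cp=U+05FC (starts at byte 7)
Byte[9]=4E: 1-byte ASCII. cp=U+004E
Byte[10]=DC: 2-byte lead, need 1 cont bytes. acc=0x1C
Byte[11]=B4: continuation. acc=(acc<<6)|0x34=0x734
Completed: cp=U+0734 (starts at byte 10)

Answer: 0 4 7 9 10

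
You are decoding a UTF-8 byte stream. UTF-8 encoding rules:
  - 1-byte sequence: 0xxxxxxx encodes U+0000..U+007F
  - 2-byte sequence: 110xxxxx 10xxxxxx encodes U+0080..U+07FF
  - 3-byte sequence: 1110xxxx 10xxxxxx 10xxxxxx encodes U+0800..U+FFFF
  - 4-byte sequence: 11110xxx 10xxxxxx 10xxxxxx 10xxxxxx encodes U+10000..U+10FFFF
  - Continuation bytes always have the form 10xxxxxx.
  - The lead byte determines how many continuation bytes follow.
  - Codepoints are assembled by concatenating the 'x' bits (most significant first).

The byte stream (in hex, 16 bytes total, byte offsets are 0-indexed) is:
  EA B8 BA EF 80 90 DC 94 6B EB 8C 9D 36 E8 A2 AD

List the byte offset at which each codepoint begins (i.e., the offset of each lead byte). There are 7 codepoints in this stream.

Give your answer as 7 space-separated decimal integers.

Answer: 0 3 6 8 9 12 13

Derivation:
Byte[0]=EA: 3-byte lead, need 2 cont bytes. acc=0xA
Byte[1]=B8: continuation. acc=(acc<<6)|0x38=0x2B8
Byte[2]=BA: continuation. acc=(acc<<6)|0x3A=0xAE3A
Completed: cp=U+AE3A (starts at byte 0)
Byte[3]=EF: 3-byte lead, need 2 cont bytes. acc=0xF
Byte[4]=80: continuation. acc=(acc<<6)|0x00=0x3C0
Byte[5]=90: continuation. acc=(acc<<6)|0x10=0xF010
Completed: cp=U+F010 (starts at byte 3)
Byte[6]=DC: 2-byte lead, need 1 cont bytes. acc=0x1C
Byte[7]=94: continuation. acc=(acc<<6)|0x14=0x714
Completed: cp=U+0714 (starts at byte 6)
Byte[8]=6B: 1-byte ASCII. cp=U+006B
Byte[9]=EB: 3-byte lead, need 2 cont bytes. acc=0xB
Byte[10]=8C: continuation. acc=(acc<<6)|0x0C=0x2CC
Byte[11]=9D: continuation. acc=(acc<<6)|0x1D=0xB31D
Completed: cp=U+B31D (starts at byte 9)
Byte[12]=36: 1-byte ASCII. cp=U+0036
Byte[13]=E8: 3-byte lead, need 2 cont bytes. acc=0x8
Byte[14]=A2: continuation. acc=(acc<<6)|0x22=0x222
Byte[15]=AD: continuation. acc=(acc<<6)|0x2D=0x88AD
Completed: cp=U+88AD (starts at byte 13)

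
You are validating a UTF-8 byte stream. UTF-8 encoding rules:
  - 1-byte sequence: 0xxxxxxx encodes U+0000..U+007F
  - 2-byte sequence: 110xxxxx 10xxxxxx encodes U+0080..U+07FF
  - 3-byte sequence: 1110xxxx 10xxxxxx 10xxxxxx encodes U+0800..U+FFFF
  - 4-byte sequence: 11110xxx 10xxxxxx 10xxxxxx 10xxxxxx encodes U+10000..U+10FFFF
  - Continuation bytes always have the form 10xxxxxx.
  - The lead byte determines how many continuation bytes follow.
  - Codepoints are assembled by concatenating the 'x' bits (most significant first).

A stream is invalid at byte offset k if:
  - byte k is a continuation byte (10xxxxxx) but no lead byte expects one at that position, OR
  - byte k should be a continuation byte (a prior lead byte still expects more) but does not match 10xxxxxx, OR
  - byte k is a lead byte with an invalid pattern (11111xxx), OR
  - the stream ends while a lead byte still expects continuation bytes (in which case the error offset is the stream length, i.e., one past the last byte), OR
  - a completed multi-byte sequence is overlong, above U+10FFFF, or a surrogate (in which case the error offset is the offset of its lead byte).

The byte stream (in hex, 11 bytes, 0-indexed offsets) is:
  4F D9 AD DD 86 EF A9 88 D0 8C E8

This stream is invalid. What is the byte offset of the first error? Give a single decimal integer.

Byte[0]=4F: 1-byte ASCII. cp=U+004F
Byte[1]=D9: 2-byte lead, need 1 cont bytes. acc=0x19
Byte[2]=AD: continuation. acc=(acc<<6)|0x2D=0x66D
Completed: cp=U+066D (starts at byte 1)
Byte[3]=DD: 2-byte lead, need 1 cont bytes. acc=0x1D
Byte[4]=86: continuation. acc=(acc<<6)|0x06=0x746
Completed: cp=U+0746 (starts at byte 3)
Byte[5]=EF: 3-byte lead, need 2 cont bytes. acc=0xF
Byte[6]=A9: continuation. acc=(acc<<6)|0x29=0x3E9
Byte[7]=88: continuation. acc=(acc<<6)|0x08=0xFA48
Completed: cp=U+FA48 (starts at byte 5)
Byte[8]=D0: 2-byte lead, need 1 cont bytes. acc=0x10
Byte[9]=8C: continuation. acc=(acc<<6)|0x0C=0x40C
Completed: cp=U+040C (starts at byte 8)
Byte[10]=E8: 3-byte lead, need 2 cont bytes. acc=0x8
Byte[11]: stream ended, expected continuation. INVALID

Answer: 11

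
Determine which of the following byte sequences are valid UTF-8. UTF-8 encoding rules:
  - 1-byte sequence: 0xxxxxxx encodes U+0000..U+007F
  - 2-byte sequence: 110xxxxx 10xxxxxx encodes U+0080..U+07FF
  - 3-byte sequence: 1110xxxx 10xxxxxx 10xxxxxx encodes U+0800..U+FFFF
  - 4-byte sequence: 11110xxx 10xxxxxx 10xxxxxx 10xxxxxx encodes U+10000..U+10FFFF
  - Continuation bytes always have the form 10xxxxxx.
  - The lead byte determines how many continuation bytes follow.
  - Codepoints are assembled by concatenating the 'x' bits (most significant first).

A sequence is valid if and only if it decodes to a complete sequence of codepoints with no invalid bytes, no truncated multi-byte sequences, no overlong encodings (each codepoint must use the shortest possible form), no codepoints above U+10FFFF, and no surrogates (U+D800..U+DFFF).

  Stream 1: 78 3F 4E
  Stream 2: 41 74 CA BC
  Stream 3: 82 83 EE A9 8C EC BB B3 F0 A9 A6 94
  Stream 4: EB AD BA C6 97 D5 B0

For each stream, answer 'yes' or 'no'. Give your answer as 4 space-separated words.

Answer: yes yes no yes

Derivation:
Stream 1: decodes cleanly. VALID
Stream 2: decodes cleanly. VALID
Stream 3: error at byte offset 0. INVALID
Stream 4: decodes cleanly. VALID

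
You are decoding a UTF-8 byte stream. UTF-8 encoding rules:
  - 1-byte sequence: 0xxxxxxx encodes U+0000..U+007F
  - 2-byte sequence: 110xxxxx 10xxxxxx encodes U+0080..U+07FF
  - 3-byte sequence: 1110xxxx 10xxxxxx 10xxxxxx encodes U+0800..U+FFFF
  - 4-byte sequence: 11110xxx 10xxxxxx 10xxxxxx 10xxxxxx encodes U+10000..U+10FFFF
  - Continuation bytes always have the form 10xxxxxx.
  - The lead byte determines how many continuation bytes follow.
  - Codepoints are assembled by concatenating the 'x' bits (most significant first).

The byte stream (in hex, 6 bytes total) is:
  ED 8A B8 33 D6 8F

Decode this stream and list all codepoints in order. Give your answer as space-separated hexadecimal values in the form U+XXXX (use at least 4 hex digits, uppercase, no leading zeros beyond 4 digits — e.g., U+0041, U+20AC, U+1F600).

Answer: U+D2B8 U+0033 U+058F

Derivation:
Byte[0]=ED: 3-byte lead, need 2 cont bytes. acc=0xD
Byte[1]=8A: continuation. acc=(acc<<6)|0x0A=0x34A
Byte[2]=B8: continuation. acc=(acc<<6)|0x38=0xD2B8
Completed: cp=U+D2B8 (starts at byte 0)
Byte[3]=33: 1-byte ASCII. cp=U+0033
Byte[4]=D6: 2-byte lead, need 1 cont bytes. acc=0x16
Byte[5]=8F: continuation. acc=(acc<<6)|0x0F=0x58F
Completed: cp=U+058F (starts at byte 4)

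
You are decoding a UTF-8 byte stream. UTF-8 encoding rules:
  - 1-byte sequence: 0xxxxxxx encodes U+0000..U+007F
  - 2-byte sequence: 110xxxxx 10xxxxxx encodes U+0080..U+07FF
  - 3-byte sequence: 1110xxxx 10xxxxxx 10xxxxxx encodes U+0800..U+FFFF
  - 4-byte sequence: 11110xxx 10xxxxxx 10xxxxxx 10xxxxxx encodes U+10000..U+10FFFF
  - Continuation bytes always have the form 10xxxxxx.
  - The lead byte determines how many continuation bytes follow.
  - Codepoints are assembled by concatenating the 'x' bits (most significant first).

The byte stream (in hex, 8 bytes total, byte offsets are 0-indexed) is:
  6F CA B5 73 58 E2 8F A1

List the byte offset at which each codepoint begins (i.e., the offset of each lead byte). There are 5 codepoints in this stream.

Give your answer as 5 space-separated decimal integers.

Answer: 0 1 3 4 5

Derivation:
Byte[0]=6F: 1-byte ASCII. cp=U+006F
Byte[1]=CA: 2-byte lead, need 1 cont bytes. acc=0xA
Byte[2]=B5: continuation. acc=(acc<<6)|0x35=0x2B5
Completed: cp=U+02B5 (starts at byte 1)
Byte[3]=73: 1-byte ASCII. cp=U+0073
Byte[4]=58: 1-byte ASCII. cp=U+0058
Byte[5]=E2: 3-byte lead, need 2 cont bytes. acc=0x2
Byte[6]=8F: continuation. acc=(acc<<6)|0x0F=0x8F
Byte[7]=A1: continuation. acc=(acc<<6)|0x21=0x23E1
Completed: cp=U+23E1 (starts at byte 5)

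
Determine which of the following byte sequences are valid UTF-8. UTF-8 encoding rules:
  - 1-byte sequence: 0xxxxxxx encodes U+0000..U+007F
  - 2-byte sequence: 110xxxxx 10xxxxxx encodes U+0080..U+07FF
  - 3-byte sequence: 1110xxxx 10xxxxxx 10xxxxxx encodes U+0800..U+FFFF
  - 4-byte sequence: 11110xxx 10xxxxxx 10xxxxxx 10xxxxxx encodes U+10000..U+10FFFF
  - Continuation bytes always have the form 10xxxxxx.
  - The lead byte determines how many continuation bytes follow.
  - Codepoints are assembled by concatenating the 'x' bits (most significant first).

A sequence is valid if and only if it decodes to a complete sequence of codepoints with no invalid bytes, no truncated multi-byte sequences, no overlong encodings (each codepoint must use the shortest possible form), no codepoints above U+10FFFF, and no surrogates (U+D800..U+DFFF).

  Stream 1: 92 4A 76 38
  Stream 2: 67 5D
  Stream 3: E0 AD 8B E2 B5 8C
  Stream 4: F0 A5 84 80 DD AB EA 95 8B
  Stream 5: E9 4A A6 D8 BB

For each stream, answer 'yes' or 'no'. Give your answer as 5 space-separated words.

Answer: no yes yes yes no

Derivation:
Stream 1: error at byte offset 0. INVALID
Stream 2: decodes cleanly. VALID
Stream 3: decodes cleanly. VALID
Stream 4: decodes cleanly. VALID
Stream 5: error at byte offset 1. INVALID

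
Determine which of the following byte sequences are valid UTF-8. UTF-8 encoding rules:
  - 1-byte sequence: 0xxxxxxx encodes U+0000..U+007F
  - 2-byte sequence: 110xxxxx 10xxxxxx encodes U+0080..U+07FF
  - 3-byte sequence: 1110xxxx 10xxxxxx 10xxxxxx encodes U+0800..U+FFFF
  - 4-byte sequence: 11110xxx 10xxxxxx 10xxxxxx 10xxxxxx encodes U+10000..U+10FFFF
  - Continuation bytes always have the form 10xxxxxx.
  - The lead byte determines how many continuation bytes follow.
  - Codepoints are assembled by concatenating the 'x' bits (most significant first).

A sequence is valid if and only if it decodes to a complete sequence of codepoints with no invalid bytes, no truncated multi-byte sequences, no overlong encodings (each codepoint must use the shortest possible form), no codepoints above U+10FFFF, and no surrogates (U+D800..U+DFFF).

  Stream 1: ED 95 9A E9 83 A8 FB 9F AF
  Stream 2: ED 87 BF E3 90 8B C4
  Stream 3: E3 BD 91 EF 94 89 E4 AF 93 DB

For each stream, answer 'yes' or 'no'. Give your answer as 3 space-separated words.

Stream 1: error at byte offset 6. INVALID
Stream 2: error at byte offset 7. INVALID
Stream 3: error at byte offset 10. INVALID

Answer: no no no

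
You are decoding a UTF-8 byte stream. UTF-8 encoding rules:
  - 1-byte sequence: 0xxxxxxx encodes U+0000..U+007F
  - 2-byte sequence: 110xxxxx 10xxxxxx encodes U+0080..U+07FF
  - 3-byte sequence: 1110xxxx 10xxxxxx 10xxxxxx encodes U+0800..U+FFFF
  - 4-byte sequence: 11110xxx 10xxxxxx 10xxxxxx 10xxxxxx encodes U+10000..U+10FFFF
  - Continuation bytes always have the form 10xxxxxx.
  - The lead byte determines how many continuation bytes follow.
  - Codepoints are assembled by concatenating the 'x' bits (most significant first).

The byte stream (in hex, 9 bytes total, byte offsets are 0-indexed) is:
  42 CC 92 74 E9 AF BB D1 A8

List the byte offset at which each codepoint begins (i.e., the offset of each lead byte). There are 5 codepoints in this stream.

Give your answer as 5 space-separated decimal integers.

Byte[0]=42: 1-byte ASCII. cp=U+0042
Byte[1]=CC: 2-byte lead, need 1 cont bytes. acc=0xC
Byte[2]=92: continuation. acc=(acc<<6)|0x12=0x312
Completed: cp=U+0312 (starts at byte 1)
Byte[3]=74: 1-byte ASCII. cp=U+0074
Byte[4]=E9: 3-byte lead, need 2 cont bytes. acc=0x9
Byte[5]=AF: continuation. acc=(acc<<6)|0x2F=0x26F
Byte[6]=BB: continuation. acc=(acc<<6)|0x3B=0x9BFB
Completed: cp=U+9BFB (starts at byte 4)
Byte[7]=D1: 2-byte lead, need 1 cont bytes. acc=0x11
Byte[8]=A8: continuation. acc=(acc<<6)|0x28=0x468
Completed: cp=U+0468 (starts at byte 7)

Answer: 0 1 3 4 7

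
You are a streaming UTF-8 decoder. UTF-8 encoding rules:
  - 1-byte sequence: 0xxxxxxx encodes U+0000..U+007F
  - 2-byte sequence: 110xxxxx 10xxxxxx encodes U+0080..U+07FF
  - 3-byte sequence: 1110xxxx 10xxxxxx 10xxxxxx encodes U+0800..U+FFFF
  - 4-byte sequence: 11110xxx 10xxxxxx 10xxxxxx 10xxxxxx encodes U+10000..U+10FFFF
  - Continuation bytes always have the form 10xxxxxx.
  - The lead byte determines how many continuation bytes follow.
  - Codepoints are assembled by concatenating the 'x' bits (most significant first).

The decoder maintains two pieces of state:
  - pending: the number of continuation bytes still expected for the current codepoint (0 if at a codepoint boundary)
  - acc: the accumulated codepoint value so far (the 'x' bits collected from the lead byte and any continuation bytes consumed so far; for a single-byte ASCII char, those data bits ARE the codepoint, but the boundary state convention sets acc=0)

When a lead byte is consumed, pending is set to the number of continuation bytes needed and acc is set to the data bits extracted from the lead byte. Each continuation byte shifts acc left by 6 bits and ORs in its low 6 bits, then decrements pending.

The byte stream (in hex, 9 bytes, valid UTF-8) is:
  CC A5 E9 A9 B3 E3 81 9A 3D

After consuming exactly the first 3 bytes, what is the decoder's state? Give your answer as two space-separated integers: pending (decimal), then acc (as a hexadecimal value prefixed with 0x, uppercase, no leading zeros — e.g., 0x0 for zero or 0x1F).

Answer: 2 0x9

Derivation:
Byte[0]=CC: 2-byte lead. pending=1, acc=0xC
Byte[1]=A5: continuation. acc=(acc<<6)|0x25=0x325, pending=0
Byte[2]=E9: 3-byte lead. pending=2, acc=0x9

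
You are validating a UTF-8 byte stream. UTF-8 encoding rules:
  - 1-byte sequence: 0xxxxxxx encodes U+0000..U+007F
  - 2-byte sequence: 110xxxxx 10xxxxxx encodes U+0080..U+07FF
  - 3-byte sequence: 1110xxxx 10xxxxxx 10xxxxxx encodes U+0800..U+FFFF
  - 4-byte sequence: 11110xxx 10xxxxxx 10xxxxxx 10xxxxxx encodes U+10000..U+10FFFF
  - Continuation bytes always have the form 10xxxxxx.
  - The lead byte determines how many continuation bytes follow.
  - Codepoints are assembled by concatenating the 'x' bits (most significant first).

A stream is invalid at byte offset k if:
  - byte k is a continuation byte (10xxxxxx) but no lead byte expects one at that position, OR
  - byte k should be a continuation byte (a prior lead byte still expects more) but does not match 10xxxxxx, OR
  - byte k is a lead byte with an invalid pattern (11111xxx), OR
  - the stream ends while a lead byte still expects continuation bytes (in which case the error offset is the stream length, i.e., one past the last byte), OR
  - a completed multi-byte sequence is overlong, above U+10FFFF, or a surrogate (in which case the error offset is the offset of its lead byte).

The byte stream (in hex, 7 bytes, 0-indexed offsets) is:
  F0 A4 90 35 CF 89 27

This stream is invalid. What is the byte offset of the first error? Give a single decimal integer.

Answer: 3

Derivation:
Byte[0]=F0: 4-byte lead, need 3 cont bytes. acc=0x0
Byte[1]=A4: continuation. acc=(acc<<6)|0x24=0x24
Byte[2]=90: continuation. acc=(acc<<6)|0x10=0x910
Byte[3]=35: expected 10xxxxxx continuation. INVALID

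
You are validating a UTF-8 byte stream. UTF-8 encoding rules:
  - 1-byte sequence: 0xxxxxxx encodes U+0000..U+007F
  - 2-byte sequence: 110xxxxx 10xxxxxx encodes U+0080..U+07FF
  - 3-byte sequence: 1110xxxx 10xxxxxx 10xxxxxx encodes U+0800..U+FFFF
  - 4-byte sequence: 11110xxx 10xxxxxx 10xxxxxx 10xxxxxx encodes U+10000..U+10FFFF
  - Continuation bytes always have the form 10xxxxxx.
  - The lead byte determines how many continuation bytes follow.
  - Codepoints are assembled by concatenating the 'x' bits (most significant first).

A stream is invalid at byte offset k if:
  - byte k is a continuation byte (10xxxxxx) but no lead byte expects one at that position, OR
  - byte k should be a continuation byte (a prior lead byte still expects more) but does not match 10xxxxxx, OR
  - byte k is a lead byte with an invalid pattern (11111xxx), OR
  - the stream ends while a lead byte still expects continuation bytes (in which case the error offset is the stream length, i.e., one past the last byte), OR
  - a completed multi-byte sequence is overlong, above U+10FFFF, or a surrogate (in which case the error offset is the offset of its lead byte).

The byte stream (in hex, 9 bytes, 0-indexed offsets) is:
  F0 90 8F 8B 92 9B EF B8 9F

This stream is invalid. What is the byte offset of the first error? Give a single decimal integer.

Byte[0]=F0: 4-byte lead, need 3 cont bytes. acc=0x0
Byte[1]=90: continuation. acc=(acc<<6)|0x10=0x10
Byte[2]=8F: continuation. acc=(acc<<6)|0x0F=0x40F
Byte[3]=8B: continuation. acc=(acc<<6)|0x0B=0x103CB
Completed: cp=U+103CB (starts at byte 0)
Byte[4]=92: INVALID lead byte (not 0xxx/110x/1110/11110)

Answer: 4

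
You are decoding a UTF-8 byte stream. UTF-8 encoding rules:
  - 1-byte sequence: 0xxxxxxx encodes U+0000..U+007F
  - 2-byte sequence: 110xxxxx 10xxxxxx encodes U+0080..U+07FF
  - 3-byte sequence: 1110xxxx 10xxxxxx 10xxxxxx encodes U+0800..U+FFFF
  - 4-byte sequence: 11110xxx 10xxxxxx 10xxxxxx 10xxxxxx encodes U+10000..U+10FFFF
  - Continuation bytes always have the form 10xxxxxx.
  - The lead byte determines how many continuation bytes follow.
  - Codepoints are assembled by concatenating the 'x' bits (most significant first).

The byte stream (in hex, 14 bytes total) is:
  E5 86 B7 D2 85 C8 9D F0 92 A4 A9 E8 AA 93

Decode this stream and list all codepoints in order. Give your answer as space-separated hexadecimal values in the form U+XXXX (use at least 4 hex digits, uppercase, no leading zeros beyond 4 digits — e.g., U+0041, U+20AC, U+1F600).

Byte[0]=E5: 3-byte lead, need 2 cont bytes. acc=0x5
Byte[1]=86: continuation. acc=(acc<<6)|0x06=0x146
Byte[2]=B7: continuation. acc=(acc<<6)|0x37=0x51B7
Completed: cp=U+51B7 (starts at byte 0)
Byte[3]=D2: 2-byte lead, need 1 cont bytes. acc=0x12
Byte[4]=85: continuation. acc=(acc<<6)|0x05=0x485
Completed: cp=U+0485 (starts at byte 3)
Byte[5]=C8: 2-byte lead, need 1 cont bytes. acc=0x8
Byte[6]=9D: continuation. acc=(acc<<6)|0x1D=0x21D
Completed: cp=U+021D (starts at byte 5)
Byte[7]=F0: 4-byte lead, need 3 cont bytes. acc=0x0
Byte[8]=92: continuation. acc=(acc<<6)|0x12=0x12
Byte[9]=A4: continuation. acc=(acc<<6)|0x24=0x4A4
Byte[10]=A9: continuation. acc=(acc<<6)|0x29=0x12929
Completed: cp=U+12929 (starts at byte 7)
Byte[11]=E8: 3-byte lead, need 2 cont bytes. acc=0x8
Byte[12]=AA: continuation. acc=(acc<<6)|0x2A=0x22A
Byte[13]=93: continuation. acc=(acc<<6)|0x13=0x8A93
Completed: cp=U+8A93 (starts at byte 11)

Answer: U+51B7 U+0485 U+021D U+12929 U+8A93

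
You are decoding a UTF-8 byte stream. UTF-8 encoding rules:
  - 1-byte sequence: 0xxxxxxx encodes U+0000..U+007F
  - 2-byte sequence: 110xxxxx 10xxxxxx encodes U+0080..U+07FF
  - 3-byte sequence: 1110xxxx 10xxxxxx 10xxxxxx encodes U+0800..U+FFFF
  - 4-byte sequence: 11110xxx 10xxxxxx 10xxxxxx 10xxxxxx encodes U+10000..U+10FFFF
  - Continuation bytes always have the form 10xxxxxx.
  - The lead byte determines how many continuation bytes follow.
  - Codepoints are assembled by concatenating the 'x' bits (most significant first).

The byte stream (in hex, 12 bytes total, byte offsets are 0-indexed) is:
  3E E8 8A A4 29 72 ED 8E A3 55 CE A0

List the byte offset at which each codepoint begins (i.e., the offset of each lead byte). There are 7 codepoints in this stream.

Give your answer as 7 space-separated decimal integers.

Byte[0]=3E: 1-byte ASCII. cp=U+003E
Byte[1]=E8: 3-byte lead, need 2 cont bytes. acc=0x8
Byte[2]=8A: continuation. acc=(acc<<6)|0x0A=0x20A
Byte[3]=A4: continuation. acc=(acc<<6)|0x24=0x82A4
Completed: cp=U+82A4 (starts at byte 1)
Byte[4]=29: 1-byte ASCII. cp=U+0029
Byte[5]=72: 1-byte ASCII. cp=U+0072
Byte[6]=ED: 3-byte lead, need 2 cont bytes. acc=0xD
Byte[7]=8E: continuation. acc=(acc<<6)|0x0E=0x34E
Byte[8]=A3: continuation. acc=(acc<<6)|0x23=0xD3A3
Completed: cp=U+D3A3 (starts at byte 6)
Byte[9]=55: 1-byte ASCII. cp=U+0055
Byte[10]=CE: 2-byte lead, need 1 cont bytes. acc=0xE
Byte[11]=A0: continuation. acc=(acc<<6)|0x20=0x3A0
Completed: cp=U+03A0 (starts at byte 10)

Answer: 0 1 4 5 6 9 10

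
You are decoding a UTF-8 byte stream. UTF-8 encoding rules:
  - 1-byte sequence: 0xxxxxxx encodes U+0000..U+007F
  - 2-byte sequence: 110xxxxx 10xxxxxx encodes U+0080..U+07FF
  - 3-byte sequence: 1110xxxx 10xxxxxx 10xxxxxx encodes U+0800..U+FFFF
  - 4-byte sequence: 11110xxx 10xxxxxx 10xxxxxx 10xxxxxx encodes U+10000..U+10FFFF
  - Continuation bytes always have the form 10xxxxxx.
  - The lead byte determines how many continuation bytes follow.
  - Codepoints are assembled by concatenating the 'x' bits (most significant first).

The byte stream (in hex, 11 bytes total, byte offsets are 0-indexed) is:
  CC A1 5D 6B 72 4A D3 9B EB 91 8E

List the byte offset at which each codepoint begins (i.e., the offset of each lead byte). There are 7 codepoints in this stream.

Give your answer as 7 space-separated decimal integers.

Byte[0]=CC: 2-byte lead, need 1 cont bytes. acc=0xC
Byte[1]=A1: continuation. acc=(acc<<6)|0x21=0x321
Completed: cp=U+0321 (starts at byte 0)
Byte[2]=5D: 1-byte ASCII. cp=U+005D
Byte[3]=6B: 1-byte ASCII. cp=U+006B
Byte[4]=72: 1-byte ASCII. cp=U+0072
Byte[5]=4A: 1-byte ASCII. cp=U+004A
Byte[6]=D3: 2-byte lead, need 1 cont bytes. acc=0x13
Byte[7]=9B: continuation. acc=(acc<<6)|0x1B=0x4DB
Completed: cp=U+04DB (starts at byte 6)
Byte[8]=EB: 3-byte lead, need 2 cont bytes. acc=0xB
Byte[9]=91: continuation. acc=(acc<<6)|0x11=0x2D1
Byte[10]=8E: continuation. acc=(acc<<6)|0x0E=0xB44E
Completed: cp=U+B44E (starts at byte 8)

Answer: 0 2 3 4 5 6 8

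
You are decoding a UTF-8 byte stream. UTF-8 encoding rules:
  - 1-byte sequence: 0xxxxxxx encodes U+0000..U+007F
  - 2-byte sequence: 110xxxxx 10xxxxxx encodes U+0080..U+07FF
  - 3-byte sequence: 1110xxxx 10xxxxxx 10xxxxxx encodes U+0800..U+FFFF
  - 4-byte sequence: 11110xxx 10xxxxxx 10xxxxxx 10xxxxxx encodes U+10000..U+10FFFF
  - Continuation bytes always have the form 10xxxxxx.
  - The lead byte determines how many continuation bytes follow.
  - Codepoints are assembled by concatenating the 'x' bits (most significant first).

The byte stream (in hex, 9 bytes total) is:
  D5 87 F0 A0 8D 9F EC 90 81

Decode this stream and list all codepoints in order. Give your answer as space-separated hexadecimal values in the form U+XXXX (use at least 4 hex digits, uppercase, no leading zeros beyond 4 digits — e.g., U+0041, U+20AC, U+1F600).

Answer: U+0547 U+2035F U+C401

Derivation:
Byte[0]=D5: 2-byte lead, need 1 cont bytes. acc=0x15
Byte[1]=87: continuation. acc=(acc<<6)|0x07=0x547
Completed: cp=U+0547 (starts at byte 0)
Byte[2]=F0: 4-byte lead, need 3 cont bytes. acc=0x0
Byte[3]=A0: continuation. acc=(acc<<6)|0x20=0x20
Byte[4]=8D: continuation. acc=(acc<<6)|0x0D=0x80D
Byte[5]=9F: continuation. acc=(acc<<6)|0x1F=0x2035F
Completed: cp=U+2035F (starts at byte 2)
Byte[6]=EC: 3-byte lead, need 2 cont bytes. acc=0xC
Byte[7]=90: continuation. acc=(acc<<6)|0x10=0x310
Byte[8]=81: continuation. acc=(acc<<6)|0x01=0xC401
Completed: cp=U+C401 (starts at byte 6)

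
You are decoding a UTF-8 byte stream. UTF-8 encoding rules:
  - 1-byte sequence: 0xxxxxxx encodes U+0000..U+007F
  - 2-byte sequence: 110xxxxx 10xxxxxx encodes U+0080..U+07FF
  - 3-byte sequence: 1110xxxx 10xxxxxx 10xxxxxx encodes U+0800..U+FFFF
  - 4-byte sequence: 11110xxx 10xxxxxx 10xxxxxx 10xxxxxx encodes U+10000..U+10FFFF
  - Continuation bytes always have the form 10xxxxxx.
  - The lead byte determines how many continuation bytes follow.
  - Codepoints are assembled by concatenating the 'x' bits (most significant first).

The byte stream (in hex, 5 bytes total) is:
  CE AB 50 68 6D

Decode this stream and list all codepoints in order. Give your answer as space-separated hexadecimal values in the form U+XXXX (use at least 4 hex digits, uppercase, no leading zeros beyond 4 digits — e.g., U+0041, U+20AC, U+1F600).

Byte[0]=CE: 2-byte lead, need 1 cont bytes. acc=0xE
Byte[1]=AB: continuation. acc=(acc<<6)|0x2B=0x3AB
Completed: cp=U+03AB (starts at byte 0)
Byte[2]=50: 1-byte ASCII. cp=U+0050
Byte[3]=68: 1-byte ASCII. cp=U+0068
Byte[4]=6D: 1-byte ASCII. cp=U+006D

Answer: U+03AB U+0050 U+0068 U+006D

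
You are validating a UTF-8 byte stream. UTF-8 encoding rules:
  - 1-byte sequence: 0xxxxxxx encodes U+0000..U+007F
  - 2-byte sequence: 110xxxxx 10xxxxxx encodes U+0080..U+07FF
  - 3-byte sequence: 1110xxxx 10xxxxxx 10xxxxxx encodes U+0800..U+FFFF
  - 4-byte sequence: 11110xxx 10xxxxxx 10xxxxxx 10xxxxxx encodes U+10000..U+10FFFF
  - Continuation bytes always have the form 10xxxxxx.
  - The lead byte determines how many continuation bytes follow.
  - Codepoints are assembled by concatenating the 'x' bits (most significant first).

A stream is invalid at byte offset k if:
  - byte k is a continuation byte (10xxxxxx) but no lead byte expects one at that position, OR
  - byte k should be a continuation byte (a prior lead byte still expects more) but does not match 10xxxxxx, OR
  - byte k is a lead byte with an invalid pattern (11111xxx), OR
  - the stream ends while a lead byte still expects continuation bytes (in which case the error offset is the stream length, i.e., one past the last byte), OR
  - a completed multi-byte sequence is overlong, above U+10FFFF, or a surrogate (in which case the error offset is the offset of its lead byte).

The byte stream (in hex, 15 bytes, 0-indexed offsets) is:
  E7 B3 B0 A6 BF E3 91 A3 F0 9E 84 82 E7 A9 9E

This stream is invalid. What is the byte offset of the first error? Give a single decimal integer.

Answer: 3

Derivation:
Byte[0]=E7: 3-byte lead, need 2 cont bytes. acc=0x7
Byte[1]=B3: continuation. acc=(acc<<6)|0x33=0x1F3
Byte[2]=B0: continuation. acc=(acc<<6)|0x30=0x7CF0
Completed: cp=U+7CF0 (starts at byte 0)
Byte[3]=A6: INVALID lead byte (not 0xxx/110x/1110/11110)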